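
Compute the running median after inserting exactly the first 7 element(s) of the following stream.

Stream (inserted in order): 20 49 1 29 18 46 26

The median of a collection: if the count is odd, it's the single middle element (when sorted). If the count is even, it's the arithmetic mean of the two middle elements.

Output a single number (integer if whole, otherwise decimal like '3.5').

Answer: 26

Derivation:
Step 1: insert 20 -> lo=[20] (size 1, max 20) hi=[] (size 0) -> median=20
Step 2: insert 49 -> lo=[20] (size 1, max 20) hi=[49] (size 1, min 49) -> median=34.5
Step 3: insert 1 -> lo=[1, 20] (size 2, max 20) hi=[49] (size 1, min 49) -> median=20
Step 4: insert 29 -> lo=[1, 20] (size 2, max 20) hi=[29, 49] (size 2, min 29) -> median=24.5
Step 5: insert 18 -> lo=[1, 18, 20] (size 3, max 20) hi=[29, 49] (size 2, min 29) -> median=20
Step 6: insert 46 -> lo=[1, 18, 20] (size 3, max 20) hi=[29, 46, 49] (size 3, min 29) -> median=24.5
Step 7: insert 26 -> lo=[1, 18, 20, 26] (size 4, max 26) hi=[29, 46, 49] (size 3, min 29) -> median=26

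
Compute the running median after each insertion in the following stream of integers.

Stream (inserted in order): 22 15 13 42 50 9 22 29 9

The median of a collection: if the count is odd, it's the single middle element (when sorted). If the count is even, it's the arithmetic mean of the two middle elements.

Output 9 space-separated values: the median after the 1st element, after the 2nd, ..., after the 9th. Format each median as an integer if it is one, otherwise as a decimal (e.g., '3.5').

Step 1: insert 22 -> lo=[22] (size 1, max 22) hi=[] (size 0) -> median=22
Step 2: insert 15 -> lo=[15] (size 1, max 15) hi=[22] (size 1, min 22) -> median=18.5
Step 3: insert 13 -> lo=[13, 15] (size 2, max 15) hi=[22] (size 1, min 22) -> median=15
Step 4: insert 42 -> lo=[13, 15] (size 2, max 15) hi=[22, 42] (size 2, min 22) -> median=18.5
Step 5: insert 50 -> lo=[13, 15, 22] (size 3, max 22) hi=[42, 50] (size 2, min 42) -> median=22
Step 6: insert 9 -> lo=[9, 13, 15] (size 3, max 15) hi=[22, 42, 50] (size 3, min 22) -> median=18.5
Step 7: insert 22 -> lo=[9, 13, 15, 22] (size 4, max 22) hi=[22, 42, 50] (size 3, min 22) -> median=22
Step 8: insert 29 -> lo=[9, 13, 15, 22] (size 4, max 22) hi=[22, 29, 42, 50] (size 4, min 22) -> median=22
Step 9: insert 9 -> lo=[9, 9, 13, 15, 22] (size 5, max 22) hi=[22, 29, 42, 50] (size 4, min 22) -> median=22

Answer: 22 18.5 15 18.5 22 18.5 22 22 22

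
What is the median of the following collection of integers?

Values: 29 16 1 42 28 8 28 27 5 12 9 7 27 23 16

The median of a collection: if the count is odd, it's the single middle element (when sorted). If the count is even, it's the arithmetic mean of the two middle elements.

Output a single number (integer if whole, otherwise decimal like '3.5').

Step 1: insert 29 -> lo=[29] (size 1, max 29) hi=[] (size 0) -> median=29
Step 2: insert 16 -> lo=[16] (size 1, max 16) hi=[29] (size 1, min 29) -> median=22.5
Step 3: insert 1 -> lo=[1, 16] (size 2, max 16) hi=[29] (size 1, min 29) -> median=16
Step 4: insert 42 -> lo=[1, 16] (size 2, max 16) hi=[29, 42] (size 2, min 29) -> median=22.5
Step 5: insert 28 -> lo=[1, 16, 28] (size 3, max 28) hi=[29, 42] (size 2, min 29) -> median=28
Step 6: insert 8 -> lo=[1, 8, 16] (size 3, max 16) hi=[28, 29, 42] (size 3, min 28) -> median=22
Step 7: insert 28 -> lo=[1, 8, 16, 28] (size 4, max 28) hi=[28, 29, 42] (size 3, min 28) -> median=28
Step 8: insert 27 -> lo=[1, 8, 16, 27] (size 4, max 27) hi=[28, 28, 29, 42] (size 4, min 28) -> median=27.5
Step 9: insert 5 -> lo=[1, 5, 8, 16, 27] (size 5, max 27) hi=[28, 28, 29, 42] (size 4, min 28) -> median=27
Step 10: insert 12 -> lo=[1, 5, 8, 12, 16] (size 5, max 16) hi=[27, 28, 28, 29, 42] (size 5, min 27) -> median=21.5
Step 11: insert 9 -> lo=[1, 5, 8, 9, 12, 16] (size 6, max 16) hi=[27, 28, 28, 29, 42] (size 5, min 27) -> median=16
Step 12: insert 7 -> lo=[1, 5, 7, 8, 9, 12] (size 6, max 12) hi=[16, 27, 28, 28, 29, 42] (size 6, min 16) -> median=14
Step 13: insert 27 -> lo=[1, 5, 7, 8, 9, 12, 16] (size 7, max 16) hi=[27, 27, 28, 28, 29, 42] (size 6, min 27) -> median=16
Step 14: insert 23 -> lo=[1, 5, 7, 8, 9, 12, 16] (size 7, max 16) hi=[23, 27, 27, 28, 28, 29, 42] (size 7, min 23) -> median=19.5
Step 15: insert 16 -> lo=[1, 5, 7, 8, 9, 12, 16, 16] (size 8, max 16) hi=[23, 27, 27, 28, 28, 29, 42] (size 7, min 23) -> median=16

Answer: 16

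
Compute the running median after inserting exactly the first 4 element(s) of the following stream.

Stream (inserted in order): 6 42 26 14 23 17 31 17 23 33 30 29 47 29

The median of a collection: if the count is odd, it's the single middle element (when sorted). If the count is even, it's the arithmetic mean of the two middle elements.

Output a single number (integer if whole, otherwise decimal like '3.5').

Answer: 20

Derivation:
Step 1: insert 6 -> lo=[6] (size 1, max 6) hi=[] (size 0) -> median=6
Step 2: insert 42 -> lo=[6] (size 1, max 6) hi=[42] (size 1, min 42) -> median=24
Step 3: insert 26 -> lo=[6, 26] (size 2, max 26) hi=[42] (size 1, min 42) -> median=26
Step 4: insert 14 -> lo=[6, 14] (size 2, max 14) hi=[26, 42] (size 2, min 26) -> median=20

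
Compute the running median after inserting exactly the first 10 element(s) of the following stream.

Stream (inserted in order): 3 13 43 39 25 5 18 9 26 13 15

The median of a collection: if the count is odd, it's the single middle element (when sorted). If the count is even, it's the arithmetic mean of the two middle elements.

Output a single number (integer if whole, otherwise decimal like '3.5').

Answer: 15.5

Derivation:
Step 1: insert 3 -> lo=[3] (size 1, max 3) hi=[] (size 0) -> median=3
Step 2: insert 13 -> lo=[3] (size 1, max 3) hi=[13] (size 1, min 13) -> median=8
Step 3: insert 43 -> lo=[3, 13] (size 2, max 13) hi=[43] (size 1, min 43) -> median=13
Step 4: insert 39 -> lo=[3, 13] (size 2, max 13) hi=[39, 43] (size 2, min 39) -> median=26
Step 5: insert 25 -> lo=[3, 13, 25] (size 3, max 25) hi=[39, 43] (size 2, min 39) -> median=25
Step 6: insert 5 -> lo=[3, 5, 13] (size 3, max 13) hi=[25, 39, 43] (size 3, min 25) -> median=19
Step 7: insert 18 -> lo=[3, 5, 13, 18] (size 4, max 18) hi=[25, 39, 43] (size 3, min 25) -> median=18
Step 8: insert 9 -> lo=[3, 5, 9, 13] (size 4, max 13) hi=[18, 25, 39, 43] (size 4, min 18) -> median=15.5
Step 9: insert 26 -> lo=[3, 5, 9, 13, 18] (size 5, max 18) hi=[25, 26, 39, 43] (size 4, min 25) -> median=18
Step 10: insert 13 -> lo=[3, 5, 9, 13, 13] (size 5, max 13) hi=[18, 25, 26, 39, 43] (size 5, min 18) -> median=15.5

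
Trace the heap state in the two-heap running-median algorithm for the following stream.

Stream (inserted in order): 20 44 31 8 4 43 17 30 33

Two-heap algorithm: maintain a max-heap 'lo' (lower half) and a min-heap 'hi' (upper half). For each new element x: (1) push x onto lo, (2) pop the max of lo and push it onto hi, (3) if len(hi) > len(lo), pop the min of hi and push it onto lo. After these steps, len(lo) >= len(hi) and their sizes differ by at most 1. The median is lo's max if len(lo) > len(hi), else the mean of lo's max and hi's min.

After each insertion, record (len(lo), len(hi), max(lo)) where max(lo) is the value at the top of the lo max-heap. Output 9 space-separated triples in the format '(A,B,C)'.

Step 1: insert 20 -> lo=[20] hi=[] -> (len(lo)=1, len(hi)=0, max(lo)=20)
Step 2: insert 44 -> lo=[20] hi=[44] -> (len(lo)=1, len(hi)=1, max(lo)=20)
Step 3: insert 31 -> lo=[20, 31] hi=[44] -> (len(lo)=2, len(hi)=1, max(lo)=31)
Step 4: insert 8 -> lo=[8, 20] hi=[31, 44] -> (len(lo)=2, len(hi)=2, max(lo)=20)
Step 5: insert 4 -> lo=[4, 8, 20] hi=[31, 44] -> (len(lo)=3, len(hi)=2, max(lo)=20)
Step 6: insert 43 -> lo=[4, 8, 20] hi=[31, 43, 44] -> (len(lo)=3, len(hi)=3, max(lo)=20)
Step 7: insert 17 -> lo=[4, 8, 17, 20] hi=[31, 43, 44] -> (len(lo)=4, len(hi)=3, max(lo)=20)
Step 8: insert 30 -> lo=[4, 8, 17, 20] hi=[30, 31, 43, 44] -> (len(lo)=4, len(hi)=4, max(lo)=20)
Step 9: insert 33 -> lo=[4, 8, 17, 20, 30] hi=[31, 33, 43, 44] -> (len(lo)=5, len(hi)=4, max(lo)=30)

Answer: (1,0,20) (1,1,20) (2,1,31) (2,2,20) (3,2,20) (3,3,20) (4,3,20) (4,4,20) (5,4,30)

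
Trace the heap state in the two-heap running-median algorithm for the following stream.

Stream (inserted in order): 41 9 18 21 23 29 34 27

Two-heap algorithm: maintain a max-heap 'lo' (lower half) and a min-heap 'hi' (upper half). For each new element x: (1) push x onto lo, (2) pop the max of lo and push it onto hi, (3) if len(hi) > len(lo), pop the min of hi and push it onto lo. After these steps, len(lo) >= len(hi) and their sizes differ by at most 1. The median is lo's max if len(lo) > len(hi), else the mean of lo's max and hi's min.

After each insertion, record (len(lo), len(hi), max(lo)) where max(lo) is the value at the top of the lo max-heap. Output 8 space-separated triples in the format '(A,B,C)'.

Step 1: insert 41 -> lo=[41] hi=[] -> (len(lo)=1, len(hi)=0, max(lo)=41)
Step 2: insert 9 -> lo=[9] hi=[41] -> (len(lo)=1, len(hi)=1, max(lo)=9)
Step 3: insert 18 -> lo=[9, 18] hi=[41] -> (len(lo)=2, len(hi)=1, max(lo)=18)
Step 4: insert 21 -> lo=[9, 18] hi=[21, 41] -> (len(lo)=2, len(hi)=2, max(lo)=18)
Step 5: insert 23 -> lo=[9, 18, 21] hi=[23, 41] -> (len(lo)=3, len(hi)=2, max(lo)=21)
Step 6: insert 29 -> lo=[9, 18, 21] hi=[23, 29, 41] -> (len(lo)=3, len(hi)=3, max(lo)=21)
Step 7: insert 34 -> lo=[9, 18, 21, 23] hi=[29, 34, 41] -> (len(lo)=4, len(hi)=3, max(lo)=23)
Step 8: insert 27 -> lo=[9, 18, 21, 23] hi=[27, 29, 34, 41] -> (len(lo)=4, len(hi)=4, max(lo)=23)

Answer: (1,0,41) (1,1,9) (2,1,18) (2,2,18) (3,2,21) (3,3,21) (4,3,23) (4,4,23)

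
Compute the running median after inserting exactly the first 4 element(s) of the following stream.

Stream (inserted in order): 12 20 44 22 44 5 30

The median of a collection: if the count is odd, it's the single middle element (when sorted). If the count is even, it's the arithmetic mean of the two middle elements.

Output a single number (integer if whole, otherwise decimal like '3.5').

Answer: 21

Derivation:
Step 1: insert 12 -> lo=[12] (size 1, max 12) hi=[] (size 0) -> median=12
Step 2: insert 20 -> lo=[12] (size 1, max 12) hi=[20] (size 1, min 20) -> median=16
Step 3: insert 44 -> lo=[12, 20] (size 2, max 20) hi=[44] (size 1, min 44) -> median=20
Step 4: insert 22 -> lo=[12, 20] (size 2, max 20) hi=[22, 44] (size 2, min 22) -> median=21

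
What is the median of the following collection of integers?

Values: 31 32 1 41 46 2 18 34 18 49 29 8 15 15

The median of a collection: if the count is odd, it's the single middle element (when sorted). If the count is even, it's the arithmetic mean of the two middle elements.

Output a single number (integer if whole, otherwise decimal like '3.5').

Answer: 23.5

Derivation:
Step 1: insert 31 -> lo=[31] (size 1, max 31) hi=[] (size 0) -> median=31
Step 2: insert 32 -> lo=[31] (size 1, max 31) hi=[32] (size 1, min 32) -> median=31.5
Step 3: insert 1 -> lo=[1, 31] (size 2, max 31) hi=[32] (size 1, min 32) -> median=31
Step 4: insert 41 -> lo=[1, 31] (size 2, max 31) hi=[32, 41] (size 2, min 32) -> median=31.5
Step 5: insert 46 -> lo=[1, 31, 32] (size 3, max 32) hi=[41, 46] (size 2, min 41) -> median=32
Step 6: insert 2 -> lo=[1, 2, 31] (size 3, max 31) hi=[32, 41, 46] (size 3, min 32) -> median=31.5
Step 7: insert 18 -> lo=[1, 2, 18, 31] (size 4, max 31) hi=[32, 41, 46] (size 3, min 32) -> median=31
Step 8: insert 34 -> lo=[1, 2, 18, 31] (size 4, max 31) hi=[32, 34, 41, 46] (size 4, min 32) -> median=31.5
Step 9: insert 18 -> lo=[1, 2, 18, 18, 31] (size 5, max 31) hi=[32, 34, 41, 46] (size 4, min 32) -> median=31
Step 10: insert 49 -> lo=[1, 2, 18, 18, 31] (size 5, max 31) hi=[32, 34, 41, 46, 49] (size 5, min 32) -> median=31.5
Step 11: insert 29 -> lo=[1, 2, 18, 18, 29, 31] (size 6, max 31) hi=[32, 34, 41, 46, 49] (size 5, min 32) -> median=31
Step 12: insert 8 -> lo=[1, 2, 8, 18, 18, 29] (size 6, max 29) hi=[31, 32, 34, 41, 46, 49] (size 6, min 31) -> median=30
Step 13: insert 15 -> lo=[1, 2, 8, 15, 18, 18, 29] (size 7, max 29) hi=[31, 32, 34, 41, 46, 49] (size 6, min 31) -> median=29
Step 14: insert 15 -> lo=[1, 2, 8, 15, 15, 18, 18] (size 7, max 18) hi=[29, 31, 32, 34, 41, 46, 49] (size 7, min 29) -> median=23.5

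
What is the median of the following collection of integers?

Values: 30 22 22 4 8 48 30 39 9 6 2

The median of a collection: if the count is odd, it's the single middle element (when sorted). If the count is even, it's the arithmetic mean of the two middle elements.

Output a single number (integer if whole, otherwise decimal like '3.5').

Step 1: insert 30 -> lo=[30] (size 1, max 30) hi=[] (size 0) -> median=30
Step 2: insert 22 -> lo=[22] (size 1, max 22) hi=[30] (size 1, min 30) -> median=26
Step 3: insert 22 -> lo=[22, 22] (size 2, max 22) hi=[30] (size 1, min 30) -> median=22
Step 4: insert 4 -> lo=[4, 22] (size 2, max 22) hi=[22, 30] (size 2, min 22) -> median=22
Step 5: insert 8 -> lo=[4, 8, 22] (size 3, max 22) hi=[22, 30] (size 2, min 22) -> median=22
Step 6: insert 48 -> lo=[4, 8, 22] (size 3, max 22) hi=[22, 30, 48] (size 3, min 22) -> median=22
Step 7: insert 30 -> lo=[4, 8, 22, 22] (size 4, max 22) hi=[30, 30, 48] (size 3, min 30) -> median=22
Step 8: insert 39 -> lo=[4, 8, 22, 22] (size 4, max 22) hi=[30, 30, 39, 48] (size 4, min 30) -> median=26
Step 9: insert 9 -> lo=[4, 8, 9, 22, 22] (size 5, max 22) hi=[30, 30, 39, 48] (size 4, min 30) -> median=22
Step 10: insert 6 -> lo=[4, 6, 8, 9, 22] (size 5, max 22) hi=[22, 30, 30, 39, 48] (size 5, min 22) -> median=22
Step 11: insert 2 -> lo=[2, 4, 6, 8, 9, 22] (size 6, max 22) hi=[22, 30, 30, 39, 48] (size 5, min 22) -> median=22

Answer: 22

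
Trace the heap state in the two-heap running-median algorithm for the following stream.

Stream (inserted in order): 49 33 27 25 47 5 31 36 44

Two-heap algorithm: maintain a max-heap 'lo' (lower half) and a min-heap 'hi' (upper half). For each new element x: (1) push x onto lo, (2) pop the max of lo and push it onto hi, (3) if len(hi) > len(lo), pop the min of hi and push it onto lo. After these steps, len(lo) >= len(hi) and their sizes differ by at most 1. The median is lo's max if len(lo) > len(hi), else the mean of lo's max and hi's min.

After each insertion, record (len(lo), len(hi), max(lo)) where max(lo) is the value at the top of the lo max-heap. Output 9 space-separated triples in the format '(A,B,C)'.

Step 1: insert 49 -> lo=[49] hi=[] -> (len(lo)=1, len(hi)=0, max(lo)=49)
Step 2: insert 33 -> lo=[33] hi=[49] -> (len(lo)=1, len(hi)=1, max(lo)=33)
Step 3: insert 27 -> lo=[27, 33] hi=[49] -> (len(lo)=2, len(hi)=1, max(lo)=33)
Step 4: insert 25 -> lo=[25, 27] hi=[33, 49] -> (len(lo)=2, len(hi)=2, max(lo)=27)
Step 5: insert 47 -> lo=[25, 27, 33] hi=[47, 49] -> (len(lo)=3, len(hi)=2, max(lo)=33)
Step 6: insert 5 -> lo=[5, 25, 27] hi=[33, 47, 49] -> (len(lo)=3, len(hi)=3, max(lo)=27)
Step 7: insert 31 -> lo=[5, 25, 27, 31] hi=[33, 47, 49] -> (len(lo)=4, len(hi)=3, max(lo)=31)
Step 8: insert 36 -> lo=[5, 25, 27, 31] hi=[33, 36, 47, 49] -> (len(lo)=4, len(hi)=4, max(lo)=31)
Step 9: insert 44 -> lo=[5, 25, 27, 31, 33] hi=[36, 44, 47, 49] -> (len(lo)=5, len(hi)=4, max(lo)=33)

Answer: (1,0,49) (1,1,33) (2,1,33) (2,2,27) (3,2,33) (3,3,27) (4,3,31) (4,4,31) (5,4,33)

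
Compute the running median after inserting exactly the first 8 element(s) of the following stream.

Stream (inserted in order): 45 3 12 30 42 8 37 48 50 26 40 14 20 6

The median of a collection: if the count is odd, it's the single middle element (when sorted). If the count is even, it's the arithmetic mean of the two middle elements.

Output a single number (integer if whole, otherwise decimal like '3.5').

Answer: 33.5

Derivation:
Step 1: insert 45 -> lo=[45] (size 1, max 45) hi=[] (size 0) -> median=45
Step 2: insert 3 -> lo=[3] (size 1, max 3) hi=[45] (size 1, min 45) -> median=24
Step 3: insert 12 -> lo=[3, 12] (size 2, max 12) hi=[45] (size 1, min 45) -> median=12
Step 4: insert 30 -> lo=[3, 12] (size 2, max 12) hi=[30, 45] (size 2, min 30) -> median=21
Step 5: insert 42 -> lo=[3, 12, 30] (size 3, max 30) hi=[42, 45] (size 2, min 42) -> median=30
Step 6: insert 8 -> lo=[3, 8, 12] (size 3, max 12) hi=[30, 42, 45] (size 3, min 30) -> median=21
Step 7: insert 37 -> lo=[3, 8, 12, 30] (size 4, max 30) hi=[37, 42, 45] (size 3, min 37) -> median=30
Step 8: insert 48 -> lo=[3, 8, 12, 30] (size 4, max 30) hi=[37, 42, 45, 48] (size 4, min 37) -> median=33.5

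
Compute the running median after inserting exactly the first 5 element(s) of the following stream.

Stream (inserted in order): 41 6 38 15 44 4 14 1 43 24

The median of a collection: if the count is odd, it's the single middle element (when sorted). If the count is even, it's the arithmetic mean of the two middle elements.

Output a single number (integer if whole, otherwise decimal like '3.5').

Step 1: insert 41 -> lo=[41] (size 1, max 41) hi=[] (size 0) -> median=41
Step 2: insert 6 -> lo=[6] (size 1, max 6) hi=[41] (size 1, min 41) -> median=23.5
Step 3: insert 38 -> lo=[6, 38] (size 2, max 38) hi=[41] (size 1, min 41) -> median=38
Step 4: insert 15 -> lo=[6, 15] (size 2, max 15) hi=[38, 41] (size 2, min 38) -> median=26.5
Step 5: insert 44 -> lo=[6, 15, 38] (size 3, max 38) hi=[41, 44] (size 2, min 41) -> median=38

Answer: 38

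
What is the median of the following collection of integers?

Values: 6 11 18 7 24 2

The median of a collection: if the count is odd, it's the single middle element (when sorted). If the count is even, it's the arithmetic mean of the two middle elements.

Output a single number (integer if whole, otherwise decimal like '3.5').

Step 1: insert 6 -> lo=[6] (size 1, max 6) hi=[] (size 0) -> median=6
Step 2: insert 11 -> lo=[6] (size 1, max 6) hi=[11] (size 1, min 11) -> median=8.5
Step 3: insert 18 -> lo=[6, 11] (size 2, max 11) hi=[18] (size 1, min 18) -> median=11
Step 4: insert 7 -> lo=[6, 7] (size 2, max 7) hi=[11, 18] (size 2, min 11) -> median=9
Step 5: insert 24 -> lo=[6, 7, 11] (size 3, max 11) hi=[18, 24] (size 2, min 18) -> median=11
Step 6: insert 2 -> lo=[2, 6, 7] (size 3, max 7) hi=[11, 18, 24] (size 3, min 11) -> median=9

Answer: 9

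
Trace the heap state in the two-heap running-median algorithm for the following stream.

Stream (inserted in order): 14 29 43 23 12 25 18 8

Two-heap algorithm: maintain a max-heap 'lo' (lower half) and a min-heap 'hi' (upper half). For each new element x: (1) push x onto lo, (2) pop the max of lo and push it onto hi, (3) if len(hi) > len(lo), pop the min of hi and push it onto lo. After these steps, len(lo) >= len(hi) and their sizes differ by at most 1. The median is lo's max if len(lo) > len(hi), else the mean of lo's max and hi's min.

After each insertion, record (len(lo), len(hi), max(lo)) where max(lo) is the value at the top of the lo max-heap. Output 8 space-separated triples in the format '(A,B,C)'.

Step 1: insert 14 -> lo=[14] hi=[] -> (len(lo)=1, len(hi)=0, max(lo)=14)
Step 2: insert 29 -> lo=[14] hi=[29] -> (len(lo)=1, len(hi)=1, max(lo)=14)
Step 3: insert 43 -> lo=[14, 29] hi=[43] -> (len(lo)=2, len(hi)=1, max(lo)=29)
Step 4: insert 23 -> lo=[14, 23] hi=[29, 43] -> (len(lo)=2, len(hi)=2, max(lo)=23)
Step 5: insert 12 -> lo=[12, 14, 23] hi=[29, 43] -> (len(lo)=3, len(hi)=2, max(lo)=23)
Step 6: insert 25 -> lo=[12, 14, 23] hi=[25, 29, 43] -> (len(lo)=3, len(hi)=3, max(lo)=23)
Step 7: insert 18 -> lo=[12, 14, 18, 23] hi=[25, 29, 43] -> (len(lo)=4, len(hi)=3, max(lo)=23)
Step 8: insert 8 -> lo=[8, 12, 14, 18] hi=[23, 25, 29, 43] -> (len(lo)=4, len(hi)=4, max(lo)=18)

Answer: (1,0,14) (1,1,14) (2,1,29) (2,2,23) (3,2,23) (3,3,23) (4,3,23) (4,4,18)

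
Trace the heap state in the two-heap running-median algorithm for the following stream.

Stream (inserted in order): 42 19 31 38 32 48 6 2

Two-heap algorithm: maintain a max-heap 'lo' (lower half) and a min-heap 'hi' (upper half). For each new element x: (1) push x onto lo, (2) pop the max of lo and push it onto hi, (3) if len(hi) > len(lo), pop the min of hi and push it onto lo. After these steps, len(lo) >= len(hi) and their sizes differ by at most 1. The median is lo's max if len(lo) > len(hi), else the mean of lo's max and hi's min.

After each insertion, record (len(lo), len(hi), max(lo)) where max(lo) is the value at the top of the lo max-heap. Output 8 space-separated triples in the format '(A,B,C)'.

Answer: (1,0,42) (1,1,19) (2,1,31) (2,2,31) (3,2,32) (3,3,32) (4,3,32) (4,4,31)

Derivation:
Step 1: insert 42 -> lo=[42] hi=[] -> (len(lo)=1, len(hi)=0, max(lo)=42)
Step 2: insert 19 -> lo=[19] hi=[42] -> (len(lo)=1, len(hi)=1, max(lo)=19)
Step 3: insert 31 -> lo=[19, 31] hi=[42] -> (len(lo)=2, len(hi)=1, max(lo)=31)
Step 4: insert 38 -> lo=[19, 31] hi=[38, 42] -> (len(lo)=2, len(hi)=2, max(lo)=31)
Step 5: insert 32 -> lo=[19, 31, 32] hi=[38, 42] -> (len(lo)=3, len(hi)=2, max(lo)=32)
Step 6: insert 48 -> lo=[19, 31, 32] hi=[38, 42, 48] -> (len(lo)=3, len(hi)=3, max(lo)=32)
Step 7: insert 6 -> lo=[6, 19, 31, 32] hi=[38, 42, 48] -> (len(lo)=4, len(hi)=3, max(lo)=32)
Step 8: insert 2 -> lo=[2, 6, 19, 31] hi=[32, 38, 42, 48] -> (len(lo)=4, len(hi)=4, max(lo)=31)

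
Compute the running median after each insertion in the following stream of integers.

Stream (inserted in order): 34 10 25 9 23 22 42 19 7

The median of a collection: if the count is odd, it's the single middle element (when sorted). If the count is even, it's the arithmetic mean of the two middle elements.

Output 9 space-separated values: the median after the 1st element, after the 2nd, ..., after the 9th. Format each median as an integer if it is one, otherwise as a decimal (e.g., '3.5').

Step 1: insert 34 -> lo=[34] (size 1, max 34) hi=[] (size 0) -> median=34
Step 2: insert 10 -> lo=[10] (size 1, max 10) hi=[34] (size 1, min 34) -> median=22
Step 3: insert 25 -> lo=[10, 25] (size 2, max 25) hi=[34] (size 1, min 34) -> median=25
Step 4: insert 9 -> lo=[9, 10] (size 2, max 10) hi=[25, 34] (size 2, min 25) -> median=17.5
Step 5: insert 23 -> lo=[9, 10, 23] (size 3, max 23) hi=[25, 34] (size 2, min 25) -> median=23
Step 6: insert 22 -> lo=[9, 10, 22] (size 3, max 22) hi=[23, 25, 34] (size 3, min 23) -> median=22.5
Step 7: insert 42 -> lo=[9, 10, 22, 23] (size 4, max 23) hi=[25, 34, 42] (size 3, min 25) -> median=23
Step 8: insert 19 -> lo=[9, 10, 19, 22] (size 4, max 22) hi=[23, 25, 34, 42] (size 4, min 23) -> median=22.5
Step 9: insert 7 -> lo=[7, 9, 10, 19, 22] (size 5, max 22) hi=[23, 25, 34, 42] (size 4, min 23) -> median=22

Answer: 34 22 25 17.5 23 22.5 23 22.5 22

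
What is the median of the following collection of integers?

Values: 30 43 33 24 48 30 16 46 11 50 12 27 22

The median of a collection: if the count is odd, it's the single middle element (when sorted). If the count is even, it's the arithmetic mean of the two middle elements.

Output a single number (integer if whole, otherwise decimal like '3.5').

Answer: 30

Derivation:
Step 1: insert 30 -> lo=[30] (size 1, max 30) hi=[] (size 0) -> median=30
Step 2: insert 43 -> lo=[30] (size 1, max 30) hi=[43] (size 1, min 43) -> median=36.5
Step 3: insert 33 -> lo=[30, 33] (size 2, max 33) hi=[43] (size 1, min 43) -> median=33
Step 4: insert 24 -> lo=[24, 30] (size 2, max 30) hi=[33, 43] (size 2, min 33) -> median=31.5
Step 5: insert 48 -> lo=[24, 30, 33] (size 3, max 33) hi=[43, 48] (size 2, min 43) -> median=33
Step 6: insert 30 -> lo=[24, 30, 30] (size 3, max 30) hi=[33, 43, 48] (size 3, min 33) -> median=31.5
Step 7: insert 16 -> lo=[16, 24, 30, 30] (size 4, max 30) hi=[33, 43, 48] (size 3, min 33) -> median=30
Step 8: insert 46 -> lo=[16, 24, 30, 30] (size 4, max 30) hi=[33, 43, 46, 48] (size 4, min 33) -> median=31.5
Step 9: insert 11 -> lo=[11, 16, 24, 30, 30] (size 5, max 30) hi=[33, 43, 46, 48] (size 4, min 33) -> median=30
Step 10: insert 50 -> lo=[11, 16, 24, 30, 30] (size 5, max 30) hi=[33, 43, 46, 48, 50] (size 5, min 33) -> median=31.5
Step 11: insert 12 -> lo=[11, 12, 16, 24, 30, 30] (size 6, max 30) hi=[33, 43, 46, 48, 50] (size 5, min 33) -> median=30
Step 12: insert 27 -> lo=[11, 12, 16, 24, 27, 30] (size 6, max 30) hi=[30, 33, 43, 46, 48, 50] (size 6, min 30) -> median=30
Step 13: insert 22 -> lo=[11, 12, 16, 22, 24, 27, 30] (size 7, max 30) hi=[30, 33, 43, 46, 48, 50] (size 6, min 30) -> median=30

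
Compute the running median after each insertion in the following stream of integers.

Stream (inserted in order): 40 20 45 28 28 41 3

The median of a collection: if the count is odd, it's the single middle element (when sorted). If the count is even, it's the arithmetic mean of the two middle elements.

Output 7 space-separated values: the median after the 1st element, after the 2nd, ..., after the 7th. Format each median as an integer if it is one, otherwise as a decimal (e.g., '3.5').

Step 1: insert 40 -> lo=[40] (size 1, max 40) hi=[] (size 0) -> median=40
Step 2: insert 20 -> lo=[20] (size 1, max 20) hi=[40] (size 1, min 40) -> median=30
Step 3: insert 45 -> lo=[20, 40] (size 2, max 40) hi=[45] (size 1, min 45) -> median=40
Step 4: insert 28 -> lo=[20, 28] (size 2, max 28) hi=[40, 45] (size 2, min 40) -> median=34
Step 5: insert 28 -> lo=[20, 28, 28] (size 3, max 28) hi=[40, 45] (size 2, min 40) -> median=28
Step 6: insert 41 -> lo=[20, 28, 28] (size 3, max 28) hi=[40, 41, 45] (size 3, min 40) -> median=34
Step 7: insert 3 -> lo=[3, 20, 28, 28] (size 4, max 28) hi=[40, 41, 45] (size 3, min 40) -> median=28

Answer: 40 30 40 34 28 34 28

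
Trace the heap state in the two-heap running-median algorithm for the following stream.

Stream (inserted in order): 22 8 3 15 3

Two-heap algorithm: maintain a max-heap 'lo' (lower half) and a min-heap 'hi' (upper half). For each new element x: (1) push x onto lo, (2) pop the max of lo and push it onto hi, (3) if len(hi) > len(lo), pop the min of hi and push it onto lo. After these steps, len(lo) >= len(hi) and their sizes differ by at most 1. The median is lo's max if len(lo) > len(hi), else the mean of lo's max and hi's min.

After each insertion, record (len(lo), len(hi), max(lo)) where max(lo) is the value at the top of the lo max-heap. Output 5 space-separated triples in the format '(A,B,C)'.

Answer: (1,0,22) (1,1,8) (2,1,8) (2,2,8) (3,2,8)

Derivation:
Step 1: insert 22 -> lo=[22] hi=[] -> (len(lo)=1, len(hi)=0, max(lo)=22)
Step 2: insert 8 -> lo=[8] hi=[22] -> (len(lo)=1, len(hi)=1, max(lo)=8)
Step 3: insert 3 -> lo=[3, 8] hi=[22] -> (len(lo)=2, len(hi)=1, max(lo)=8)
Step 4: insert 15 -> lo=[3, 8] hi=[15, 22] -> (len(lo)=2, len(hi)=2, max(lo)=8)
Step 5: insert 3 -> lo=[3, 3, 8] hi=[15, 22] -> (len(lo)=3, len(hi)=2, max(lo)=8)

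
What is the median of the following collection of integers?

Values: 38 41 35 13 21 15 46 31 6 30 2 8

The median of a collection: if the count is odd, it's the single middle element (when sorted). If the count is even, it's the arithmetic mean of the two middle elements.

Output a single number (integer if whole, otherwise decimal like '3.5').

Step 1: insert 38 -> lo=[38] (size 1, max 38) hi=[] (size 0) -> median=38
Step 2: insert 41 -> lo=[38] (size 1, max 38) hi=[41] (size 1, min 41) -> median=39.5
Step 3: insert 35 -> lo=[35, 38] (size 2, max 38) hi=[41] (size 1, min 41) -> median=38
Step 4: insert 13 -> lo=[13, 35] (size 2, max 35) hi=[38, 41] (size 2, min 38) -> median=36.5
Step 5: insert 21 -> lo=[13, 21, 35] (size 3, max 35) hi=[38, 41] (size 2, min 38) -> median=35
Step 6: insert 15 -> lo=[13, 15, 21] (size 3, max 21) hi=[35, 38, 41] (size 3, min 35) -> median=28
Step 7: insert 46 -> lo=[13, 15, 21, 35] (size 4, max 35) hi=[38, 41, 46] (size 3, min 38) -> median=35
Step 8: insert 31 -> lo=[13, 15, 21, 31] (size 4, max 31) hi=[35, 38, 41, 46] (size 4, min 35) -> median=33
Step 9: insert 6 -> lo=[6, 13, 15, 21, 31] (size 5, max 31) hi=[35, 38, 41, 46] (size 4, min 35) -> median=31
Step 10: insert 30 -> lo=[6, 13, 15, 21, 30] (size 5, max 30) hi=[31, 35, 38, 41, 46] (size 5, min 31) -> median=30.5
Step 11: insert 2 -> lo=[2, 6, 13, 15, 21, 30] (size 6, max 30) hi=[31, 35, 38, 41, 46] (size 5, min 31) -> median=30
Step 12: insert 8 -> lo=[2, 6, 8, 13, 15, 21] (size 6, max 21) hi=[30, 31, 35, 38, 41, 46] (size 6, min 30) -> median=25.5

Answer: 25.5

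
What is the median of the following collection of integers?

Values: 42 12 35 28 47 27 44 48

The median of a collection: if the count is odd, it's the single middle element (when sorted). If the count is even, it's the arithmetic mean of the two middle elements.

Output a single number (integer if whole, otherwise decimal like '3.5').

Step 1: insert 42 -> lo=[42] (size 1, max 42) hi=[] (size 0) -> median=42
Step 2: insert 12 -> lo=[12] (size 1, max 12) hi=[42] (size 1, min 42) -> median=27
Step 3: insert 35 -> lo=[12, 35] (size 2, max 35) hi=[42] (size 1, min 42) -> median=35
Step 4: insert 28 -> lo=[12, 28] (size 2, max 28) hi=[35, 42] (size 2, min 35) -> median=31.5
Step 5: insert 47 -> lo=[12, 28, 35] (size 3, max 35) hi=[42, 47] (size 2, min 42) -> median=35
Step 6: insert 27 -> lo=[12, 27, 28] (size 3, max 28) hi=[35, 42, 47] (size 3, min 35) -> median=31.5
Step 7: insert 44 -> lo=[12, 27, 28, 35] (size 4, max 35) hi=[42, 44, 47] (size 3, min 42) -> median=35
Step 8: insert 48 -> lo=[12, 27, 28, 35] (size 4, max 35) hi=[42, 44, 47, 48] (size 4, min 42) -> median=38.5

Answer: 38.5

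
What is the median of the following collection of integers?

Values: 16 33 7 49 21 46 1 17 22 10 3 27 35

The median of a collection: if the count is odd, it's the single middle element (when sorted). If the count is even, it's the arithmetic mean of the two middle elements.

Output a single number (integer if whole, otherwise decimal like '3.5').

Answer: 21

Derivation:
Step 1: insert 16 -> lo=[16] (size 1, max 16) hi=[] (size 0) -> median=16
Step 2: insert 33 -> lo=[16] (size 1, max 16) hi=[33] (size 1, min 33) -> median=24.5
Step 3: insert 7 -> lo=[7, 16] (size 2, max 16) hi=[33] (size 1, min 33) -> median=16
Step 4: insert 49 -> lo=[7, 16] (size 2, max 16) hi=[33, 49] (size 2, min 33) -> median=24.5
Step 5: insert 21 -> lo=[7, 16, 21] (size 3, max 21) hi=[33, 49] (size 2, min 33) -> median=21
Step 6: insert 46 -> lo=[7, 16, 21] (size 3, max 21) hi=[33, 46, 49] (size 3, min 33) -> median=27
Step 7: insert 1 -> lo=[1, 7, 16, 21] (size 4, max 21) hi=[33, 46, 49] (size 3, min 33) -> median=21
Step 8: insert 17 -> lo=[1, 7, 16, 17] (size 4, max 17) hi=[21, 33, 46, 49] (size 4, min 21) -> median=19
Step 9: insert 22 -> lo=[1, 7, 16, 17, 21] (size 5, max 21) hi=[22, 33, 46, 49] (size 4, min 22) -> median=21
Step 10: insert 10 -> lo=[1, 7, 10, 16, 17] (size 5, max 17) hi=[21, 22, 33, 46, 49] (size 5, min 21) -> median=19
Step 11: insert 3 -> lo=[1, 3, 7, 10, 16, 17] (size 6, max 17) hi=[21, 22, 33, 46, 49] (size 5, min 21) -> median=17
Step 12: insert 27 -> lo=[1, 3, 7, 10, 16, 17] (size 6, max 17) hi=[21, 22, 27, 33, 46, 49] (size 6, min 21) -> median=19
Step 13: insert 35 -> lo=[1, 3, 7, 10, 16, 17, 21] (size 7, max 21) hi=[22, 27, 33, 35, 46, 49] (size 6, min 22) -> median=21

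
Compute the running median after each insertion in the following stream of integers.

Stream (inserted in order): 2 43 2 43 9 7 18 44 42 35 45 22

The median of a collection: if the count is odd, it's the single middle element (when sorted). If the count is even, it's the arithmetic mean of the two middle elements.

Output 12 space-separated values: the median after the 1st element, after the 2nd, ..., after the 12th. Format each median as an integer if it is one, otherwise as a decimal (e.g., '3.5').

Step 1: insert 2 -> lo=[2] (size 1, max 2) hi=[] (size 0) -> median=2
Step 2: insert 43 -> lo=[2] (size 1, max 2) hi=[43] (size 1, min 43) -> median=22.5
Step 3: insert 2 -> lo=[2, 2] (size 2, max 2) hi=[43] (size 1, min 43) -> median=2
Step 4: insert 43 -> lo=[2, 2] (size 2, max 2) hi=[43, 43] (size 2, min 43) -> median=22.5
Step 5: insert 9 -> lo=[2, 2, 9] (size 3, max 9) hi=[43, 43] (size 2, min 43) -> median=9
Step 6: insert 7 -> lo=[2, 2, 7] (size 3, max 7) hi=[9, 43, 43] (size 3, min 9) -> median=8
Step 7: insert 18 -> lo=[2, 2, 7, 9] (size 4, max 9) hi=[18, 43, 43] (size 3, min 18) -> median=9
Step 8: insert 44 -> lo=[2, 2, 7, 9] (size 4, max 9) hi=[18, 43, 43, 44] (size 4, min 18) -> median=13.5
Step 9: insert 42 -> lo=[2, 2, 7, 9, 18] (size 5, max 18) hi=[42, 43, 43, 44] (size 4, min 42) -> median=18
Step 10: insert 35 -> lo=[2, 2, 7, 9, 18] (size 5, max 18) hi=[35, 42, 43, 43, 44] (size 5, min 35) -> median=26.5
Step 11: insert 45 -> lo=[2, 2, 7, 9, 18, 35] (size 6, max 35) hi=[42, 43, 43, 44, 45] (size 5, min 42) -> median=35
Step 12: insert 22 -> lo=[2, 2, 7, 9, 18, 22] (size 6, max 22) hi=[35, 42, 43, 43, 44, 45] (size 6, min 35) -> median=28.5

Answer: 2 22.5 2 22.5 9 8 9 13.5 18 26.5 35 28.5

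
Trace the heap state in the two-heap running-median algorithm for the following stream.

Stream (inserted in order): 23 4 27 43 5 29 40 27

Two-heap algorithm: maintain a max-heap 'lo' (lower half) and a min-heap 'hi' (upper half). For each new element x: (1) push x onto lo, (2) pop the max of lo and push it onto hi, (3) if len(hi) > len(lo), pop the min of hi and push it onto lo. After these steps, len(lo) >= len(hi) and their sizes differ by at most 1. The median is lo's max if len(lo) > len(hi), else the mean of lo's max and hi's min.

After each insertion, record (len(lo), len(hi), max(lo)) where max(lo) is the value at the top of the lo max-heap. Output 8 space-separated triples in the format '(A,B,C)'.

Answer: (1,0,23) (1,1,4) (2,1,23) (2,2,23) (3,2,23) (3,3,23) (4,3,27) (4,4,27)

Derivation:
Step 1: insert 23 -> lo=[23] hi=[] -> (len(lo)=1, len(hi)=0, max(lo)=23)
Step 2: insert 4 -> lo=[4] hi=[23] -> (len(lo)=1, len(hi)=1, max(lo)=4)
Step 3: insert 27 -> lo=[4, 23] hi=[27] -> (len(lo)=2, len(hi)=1, max(lo)=23)
Step 4: insert 43 -> lo=[4, 23] hi=[27, 43] -> (len(lo)=2, len(hi)=2, max(lo)=23)
Step 5: insert 5 -> lo=[4, 5, 23] hi=[27, 43] -> (len(lo)=3, len(hi)=2, max(lo)=23)
Step 6: insert 29 -> lo=[4, 5, 23] hi=[27, 29, 43] -> (len(lo)=3, len(hi)=3, max(lo)=23)
Step 7: insert 40 -> lo=[4, 5, 23, 27] hi=[29, 40, 43] -> (len(lo)=4, len(hi)=3, max(lo)=27)
Step 8: insert 27 -> lo=[4, 5, 23, 27] hi=[27, 29, 40, 43] -> (len(lo)=4, len(hi)=4, max(lo)=27)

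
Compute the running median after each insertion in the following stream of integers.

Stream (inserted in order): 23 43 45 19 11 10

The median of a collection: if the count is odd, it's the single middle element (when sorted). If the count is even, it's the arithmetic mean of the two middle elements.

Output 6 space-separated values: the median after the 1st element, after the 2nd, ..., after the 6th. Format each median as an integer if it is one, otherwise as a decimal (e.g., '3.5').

Step 1: insert 23 -> lo=[23] (size 1, max 23) hi=[] (size 0) -> median=23
Step 2: insert 43 -> lo=[23] (size 1, max 23) hi=[43] (size 1, min 43) -> median=33
Step 3: insert 45 -> lo=[23, 43] (size 2, max 43) hi=[45] (size 1, min 45) -> median=43
Step 4: insert 19 -> lo=[19, 23] (size 2, max 23) hi=[43, 45] (size 2, min 43) -> median=33
Step 5: insert 11 -> lo=[11, 19, 23] (size 3, max 23) hi=[43, 45] (size 2, min 43) -> median=23
Step 6: insert 10 -> lo=[10, 11, 19] (size 3, max 19) hi=[23, 43, 45] (size 3, min 23) -> median=21

Answer: 23 33 43 33 23 21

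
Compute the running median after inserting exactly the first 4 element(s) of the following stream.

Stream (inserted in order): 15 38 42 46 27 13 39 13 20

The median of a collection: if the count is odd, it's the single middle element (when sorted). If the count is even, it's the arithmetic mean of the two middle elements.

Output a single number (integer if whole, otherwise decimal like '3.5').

Step 1: insert 15 -> lo=[15] (size 1, max 15) hi=[] (size 0) -> median=15
Step 2: insert 38 -> lo=[15] (size 1, max 15) hi=[38] (size 1, min 38) -> median=26.5
Step 3: insert 42 -> lo=[15, 38] (size 2, max 38) hi=[42] (size 1, min 42) -> median=38
Step 4: insert 46 -> lo=[15, 38] (size 2, max 38) hi=[42, 46] (size 2, min 42) -> median=40

Answer: 40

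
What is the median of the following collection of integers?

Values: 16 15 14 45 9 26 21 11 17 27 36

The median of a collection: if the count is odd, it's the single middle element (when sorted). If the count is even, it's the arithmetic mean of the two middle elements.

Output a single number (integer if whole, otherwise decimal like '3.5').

Step 1: insert 16 -> lo=[16] (size 1, max 16) hi=[] (size 0) -> median=16
Step 2: insert 15 -> lo=[15] (size 1, max 15) hi=[16] (size 1, min 16) -> median=15.5
Step 3: insert 14 -> lo=[14, 15] (size 2, max 15) hi=[16] (size 1, min 16) -> median=15
Step 4: insert 45 -> lo=[14, 15] (size 2, max 15) hi=[16, 45] (size 2, min 16) -> median=15.5
Step 5: insert 9 -> lo=[9, 14, 15] (size 3, max 15) hi=[16, 45] (size 2, min 16) -> median=15
Step 6: insert 26 -> lo=[9, 14, 15] (size 3, max 15) hi=[16, 26, 45] (size 3, min 16) -> median=15.5
Step 7: insert 21 -> lo=[9, 14, 15, 16] (size 4, max 16) hi=[21, 26, 45] (size 3, min 21) -> median=16
Step 8: insert 11 -> lo=[9, 11, 14, 15] (size 4, max 15) hi=[16, 21, 26, 45] (size 4, min 16) -> median=15.5
Step 9: insert 17 -> lo=[9, 11, 14, 15, 16] (size 5, max 16) hi=[17, 21, 26, 45] (size 4, min 17) -> median=16
Step 10: insert 27 -> lo=[9, 11, 14, 15, 16] (size 5, max 16) hi=[17, 21, 26, 27, 45] (size 5, min 17) -> median=16.5
Step 11: insert 36 -> lo=[9, 11, 14, 15, 16, 17] (size 6, max 17) hi=[21, 26, 27, 36, 45] (size 5, min 21) -> median=17

Answer: 17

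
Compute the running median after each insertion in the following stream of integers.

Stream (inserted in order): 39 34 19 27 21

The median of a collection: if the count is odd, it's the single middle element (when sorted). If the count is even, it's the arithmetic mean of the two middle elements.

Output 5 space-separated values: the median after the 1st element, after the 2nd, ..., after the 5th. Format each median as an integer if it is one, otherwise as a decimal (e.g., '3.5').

Step 1: insert 39 -> lo=[39] (size 1, max 39) hi=[] (size 0) -> median=39
Step 2: insert 34 -> lo=[34] (size 1, max 34) hi=[39] (size 1, min 39) -> median=36.5
Step 3: insert 19 -> lo=[19, 34] (size 2, max 34) hi=[39] (size 1, min 39) -> median=34
Step 4: insert 27 -> lo=[19, 27] (size 2, max 27) hi=[34, 39] (size 2, min 34) -> median=30.5
Step 5: insert 21 -> lo=[19, 21, 27] (size 3, max 27) hi=[34, 39] (size 2, min 34) -> median=27

Answer: 39 36.5 34 30.5 27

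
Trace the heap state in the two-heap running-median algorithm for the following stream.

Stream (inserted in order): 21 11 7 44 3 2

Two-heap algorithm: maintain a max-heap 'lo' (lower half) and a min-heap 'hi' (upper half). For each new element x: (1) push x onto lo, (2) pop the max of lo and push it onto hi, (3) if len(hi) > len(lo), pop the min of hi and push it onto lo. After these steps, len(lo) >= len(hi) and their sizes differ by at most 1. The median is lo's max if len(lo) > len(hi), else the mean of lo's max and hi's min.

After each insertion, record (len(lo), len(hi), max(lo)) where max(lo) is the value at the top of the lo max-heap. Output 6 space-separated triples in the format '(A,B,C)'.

Answer: (1,0,21) (1,1,11) (2,1,11) (2,2,11) (3,2,11) (3,3,7)

Derivation:
Step 1: insert 21 -> lo=[21] hi=[] -> (len(lo)=1, len(hi)=0, max(lo)=21)
Step 2: insert 11 -> lo=[11] hi=[21] -> (len(lo)=1, len(hi)=1, max(lo)=11)
Step 3: insert 7 -> lo=[7, 11] hi=[21] -> (len(lo)=2, len(hi)=1, max(lo)=11)
Step 4: insert 44 -> lo=[7, 11] hi=[21, 44] -> (len(lo)=2, len(hi)=2, max(lo)=11)
Step 5: insert 3 -> lo=[3, 7, 11] hi=[21, 44] -> (len(lo)=3, len(hi)=2, max(lo)=11)
Step 6: insert 2 -> lo=[2, 3, 7] hi=[11, 21, 44] -> (len(lo)=3, len(hi)=3, max(lo)=7)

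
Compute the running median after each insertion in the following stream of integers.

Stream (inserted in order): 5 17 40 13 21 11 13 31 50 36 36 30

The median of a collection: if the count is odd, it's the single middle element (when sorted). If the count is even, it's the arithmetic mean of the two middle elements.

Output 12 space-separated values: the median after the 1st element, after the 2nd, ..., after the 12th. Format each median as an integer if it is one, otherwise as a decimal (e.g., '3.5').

Answer: 5 11 17 15 17 15 13 15 17 19 21 25.5

Derivation:
Step 1: insert 5 -> lo=[5] (size 1, max 5) hi=[] (size 0) -> median=5
Step 2: insert 17 -> lo=[5] (size 1, max 5) hi=[17] (size 1, min 17) -> median=11
Step 3: insert 40 -> lo=[5, 17] (size 2, max 17) hi=[40] (size 1, min 40) -> median=17
Step 4: insert 13 -> lo=[5, 13] (size 2, max 13) hi=[17, 40] (size 2, min 17) -> median=15
Step 5: insert 21 -> lo=[5, 13, 17] (size 3, max 17) hi=[21, 40] (size 2, min 21) -> median=17
Step 6: insert 11 -> lo=[5, 11, 13] (size 3, max 13) hi=[17, 21, 40] (size 3, min 17) -> median=15
Step 7: insert 13 -> lo=[5, 11, 13, 13] (size 4, max 13) hi=[17, 21, 40] (size 3, min 17) -> median=13
Step 8: insert 31 -> lo=[5, 11, 13, 13] (size 4, max 13) hi=[17, 21, 31, 40] (size 4, min 17) -> median=15
Step 9: insert 50 -> lo=[5, 11, 13, 13, 17] (size 5, max 17) hi=[21, 31, 40, 50] (size 4, min 21) -> median=17
Step 10: insert 36 -> lo=[5, 11, 13, 13, 17] (size 5, max 17) hi=[21, 31, 36, 40, 50] (size 5, min 21) -> median=19
Step 11: insert 36 -> lo=[5, 11, 13, 13, 17, 21] (size 6, max 21) hi=[31, 36, 36, 40, 50] (size 5, min 31) -> median=21
Step 12: insert 30 -> lo=[5, 11, 13, 13, 17, 21] (size 6, max 21) hi=[30, 31, 36, 36, 40, 50] (size 6, min 30) -> median=25.5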